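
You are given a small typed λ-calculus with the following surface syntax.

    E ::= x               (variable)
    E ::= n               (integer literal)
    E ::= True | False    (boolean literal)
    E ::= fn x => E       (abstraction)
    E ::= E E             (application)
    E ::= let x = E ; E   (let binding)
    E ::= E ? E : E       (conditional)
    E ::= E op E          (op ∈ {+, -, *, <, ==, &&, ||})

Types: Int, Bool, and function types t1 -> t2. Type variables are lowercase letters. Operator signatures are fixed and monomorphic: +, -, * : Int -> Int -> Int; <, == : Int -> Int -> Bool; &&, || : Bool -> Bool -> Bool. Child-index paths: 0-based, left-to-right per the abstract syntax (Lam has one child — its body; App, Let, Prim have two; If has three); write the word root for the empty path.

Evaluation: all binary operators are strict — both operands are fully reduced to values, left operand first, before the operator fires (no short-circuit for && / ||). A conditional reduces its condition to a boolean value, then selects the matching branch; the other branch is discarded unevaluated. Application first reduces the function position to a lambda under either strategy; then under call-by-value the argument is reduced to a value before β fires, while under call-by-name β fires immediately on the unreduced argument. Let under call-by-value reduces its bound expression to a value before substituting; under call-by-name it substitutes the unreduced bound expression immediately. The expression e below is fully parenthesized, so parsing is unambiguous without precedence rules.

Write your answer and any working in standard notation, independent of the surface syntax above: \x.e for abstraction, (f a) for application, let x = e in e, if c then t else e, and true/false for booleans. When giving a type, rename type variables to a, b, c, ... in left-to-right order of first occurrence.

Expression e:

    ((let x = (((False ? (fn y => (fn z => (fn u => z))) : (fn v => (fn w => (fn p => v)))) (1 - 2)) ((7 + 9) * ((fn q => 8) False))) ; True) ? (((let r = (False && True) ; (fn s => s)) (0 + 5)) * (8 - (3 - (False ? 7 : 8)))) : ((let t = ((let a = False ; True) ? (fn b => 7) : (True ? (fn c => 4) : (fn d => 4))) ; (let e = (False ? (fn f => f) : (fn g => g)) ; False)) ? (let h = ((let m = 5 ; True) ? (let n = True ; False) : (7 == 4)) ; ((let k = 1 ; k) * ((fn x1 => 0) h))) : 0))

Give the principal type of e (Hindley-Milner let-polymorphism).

Answer: Int

Trace:
  unify Bool ~ Bool
z : b
\u._ : c -> b
\z._ : b -> c -> b
\y._ : a -> b -> c -> b
v : d
\p._ : f -> d
\w._ : e -> f -> d
\v._ : d -> e -> f -> d
  unify a -> b -> c -> b ~ d -> e -> f -> d
  unify a ~ d
  unify b -> c -> b ~ e -> f -> d
  unify b ~ e
  unify c -> e ~ f -> d
  unify c ~ f
  unify e ~ d
  unify Int ~ Int
  unify Int ~ Int
  unify d -> d -> f -> d ~ Int -> g
  unify d ~ Int
  unify Int -> f -> Int ~ g
_ _ : Int -> f -> Int
  unify Int ~ Int
  unify Int ~ Int
  unify Int ~ Int
\q._ : h -> Int
  unify h -> Int ~ Bool -> i
  unify h ~ Bool
  unify Int ~ i
_ _ : Int
  unify Int ~ Int
  unify Int -> f -> Int ~ Int -> j
  unify Int ~ Int
  unify f -> Int ~ j
_ _ : f -> Int
let x : forall. f -> Int
  unify Bool ~ Bool
  unify Bool ~ Bool
  unify Bool ~ Bool
let r : Bool
s : k
\s._ : k -> k
  unify Int ~ Int
  unify Int ~ Int
  unify k -> k ~ Int -> l
  unify k ~ Int
  unify Int ~ l
_ _ : Int
  unify Int ~ Int
  unify Int ~ Int
  unify Int ~ Int
  unify Bool ~ Bool
  unify Int ~ Int
  unify Int ~ Int
  unify Int ~ Int
  unify Int ~ Int
let a : Bool
  unify Bool ~ Bool
\b._ : m -> Int
  unify Bool ~ Bool
\c._ : n -> Int
\d._ : o -> Int
  unify n -> Int ~ o -> Int
  unify n ~ o
  unify Int ~ Int
  unify m -> Int ~ o -> Int
  unify m ~ o
  unify Int ~ Int
let t : forall. o -> Int
  unify Bool ~ Bool
f : p
\f._ : p -> p
g : q
\g._ : q -> q
  unify p -> p ~ q -> q
  unify p ~ q
  unify q ~ q
let e : forall. q -> q
  unify Bool ~ Bool
let m : Int
  unify Bool ~ Bool
let n : Bool
  unify Int ~ Int
  unify Int ~ Int
  unify Bool ~ Bool
let h : Bool
let k : Int
k : Int
  unify Int ~ Int
\x1._ : r -> Int
h : Bool
  unify r -> Int ~ Bool -> s
  unify r ~ Bool
  unify Int ~ s
_ _ : Int
  unify Int ~ Int
  unify Int ~ Int
  unify Int ~ Int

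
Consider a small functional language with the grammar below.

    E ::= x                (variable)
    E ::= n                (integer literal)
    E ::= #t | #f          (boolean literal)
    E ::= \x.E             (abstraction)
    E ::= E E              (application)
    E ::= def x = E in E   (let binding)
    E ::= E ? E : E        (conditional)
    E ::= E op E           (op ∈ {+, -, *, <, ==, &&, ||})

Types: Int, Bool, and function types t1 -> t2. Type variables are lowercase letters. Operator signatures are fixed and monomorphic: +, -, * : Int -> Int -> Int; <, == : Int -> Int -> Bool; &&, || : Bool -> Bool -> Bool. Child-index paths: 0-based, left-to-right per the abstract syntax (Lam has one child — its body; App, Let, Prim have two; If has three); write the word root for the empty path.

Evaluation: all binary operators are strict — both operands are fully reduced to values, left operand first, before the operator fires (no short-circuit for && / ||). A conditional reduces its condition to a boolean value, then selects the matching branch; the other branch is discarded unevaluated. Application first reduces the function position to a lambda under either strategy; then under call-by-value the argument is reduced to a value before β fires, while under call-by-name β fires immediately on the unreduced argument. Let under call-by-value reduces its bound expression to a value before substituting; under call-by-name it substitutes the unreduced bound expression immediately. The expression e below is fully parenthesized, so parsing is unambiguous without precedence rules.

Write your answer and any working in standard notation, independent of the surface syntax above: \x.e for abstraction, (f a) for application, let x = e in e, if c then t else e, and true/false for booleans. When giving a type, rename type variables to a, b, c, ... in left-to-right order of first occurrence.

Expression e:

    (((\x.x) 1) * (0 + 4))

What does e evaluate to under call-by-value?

Answer: 4

Trace:
step 0: (((\x.x) 1) * (0 + 4))
step 1: [beta@0] (1 * (0 + 4))
step 2: [delta@1] (1 * 4)
step 3: [delta@root] 4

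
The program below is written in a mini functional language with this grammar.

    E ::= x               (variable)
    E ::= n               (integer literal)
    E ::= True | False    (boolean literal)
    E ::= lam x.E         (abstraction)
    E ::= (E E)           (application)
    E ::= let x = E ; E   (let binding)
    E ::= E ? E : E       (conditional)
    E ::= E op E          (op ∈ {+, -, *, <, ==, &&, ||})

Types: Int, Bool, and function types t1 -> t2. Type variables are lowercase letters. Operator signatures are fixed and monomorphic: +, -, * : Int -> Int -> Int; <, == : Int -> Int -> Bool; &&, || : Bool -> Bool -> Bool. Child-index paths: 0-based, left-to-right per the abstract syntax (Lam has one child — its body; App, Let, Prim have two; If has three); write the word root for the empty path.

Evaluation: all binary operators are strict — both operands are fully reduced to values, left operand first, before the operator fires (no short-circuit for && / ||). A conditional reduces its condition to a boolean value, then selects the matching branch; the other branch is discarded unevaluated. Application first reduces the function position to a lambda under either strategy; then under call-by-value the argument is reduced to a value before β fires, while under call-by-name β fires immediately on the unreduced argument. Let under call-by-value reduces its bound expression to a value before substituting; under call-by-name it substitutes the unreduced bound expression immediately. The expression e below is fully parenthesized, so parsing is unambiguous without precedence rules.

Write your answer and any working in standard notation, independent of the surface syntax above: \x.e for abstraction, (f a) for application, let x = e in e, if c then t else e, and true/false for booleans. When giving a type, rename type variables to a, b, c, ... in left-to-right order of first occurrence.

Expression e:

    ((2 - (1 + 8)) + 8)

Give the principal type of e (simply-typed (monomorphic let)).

Answer: Int

Working:
  unify Int ~ Int
  unify Int ~ Int
  unify Int ~ Int
  unify Int ~ Int
  unify Int ~ Int
  unify Int ~ Int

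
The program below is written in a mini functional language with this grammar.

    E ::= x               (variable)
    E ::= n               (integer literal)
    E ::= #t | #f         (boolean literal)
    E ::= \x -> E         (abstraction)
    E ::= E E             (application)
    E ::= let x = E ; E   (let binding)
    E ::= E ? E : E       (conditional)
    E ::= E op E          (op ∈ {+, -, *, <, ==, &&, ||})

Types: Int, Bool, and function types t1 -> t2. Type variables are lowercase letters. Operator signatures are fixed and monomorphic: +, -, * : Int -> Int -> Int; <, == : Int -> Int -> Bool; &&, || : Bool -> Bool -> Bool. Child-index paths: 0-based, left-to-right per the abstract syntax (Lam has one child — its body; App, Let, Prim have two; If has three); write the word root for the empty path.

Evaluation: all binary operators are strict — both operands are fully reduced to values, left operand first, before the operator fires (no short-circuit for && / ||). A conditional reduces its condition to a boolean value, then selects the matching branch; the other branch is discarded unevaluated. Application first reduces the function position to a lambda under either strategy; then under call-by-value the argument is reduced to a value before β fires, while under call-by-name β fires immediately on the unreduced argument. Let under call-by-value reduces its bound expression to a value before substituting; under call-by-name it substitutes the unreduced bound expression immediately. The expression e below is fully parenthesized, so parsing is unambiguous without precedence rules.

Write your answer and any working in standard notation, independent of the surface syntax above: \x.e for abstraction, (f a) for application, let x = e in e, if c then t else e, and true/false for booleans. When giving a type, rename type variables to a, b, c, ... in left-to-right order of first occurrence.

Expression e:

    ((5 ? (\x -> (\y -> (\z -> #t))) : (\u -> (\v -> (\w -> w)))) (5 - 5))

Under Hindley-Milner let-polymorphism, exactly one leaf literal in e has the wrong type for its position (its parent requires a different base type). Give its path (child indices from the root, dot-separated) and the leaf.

Answer: 0.0 : 5

Working:
  unify Int ~ Bool
  FAIL: mismatch Int ~ Bool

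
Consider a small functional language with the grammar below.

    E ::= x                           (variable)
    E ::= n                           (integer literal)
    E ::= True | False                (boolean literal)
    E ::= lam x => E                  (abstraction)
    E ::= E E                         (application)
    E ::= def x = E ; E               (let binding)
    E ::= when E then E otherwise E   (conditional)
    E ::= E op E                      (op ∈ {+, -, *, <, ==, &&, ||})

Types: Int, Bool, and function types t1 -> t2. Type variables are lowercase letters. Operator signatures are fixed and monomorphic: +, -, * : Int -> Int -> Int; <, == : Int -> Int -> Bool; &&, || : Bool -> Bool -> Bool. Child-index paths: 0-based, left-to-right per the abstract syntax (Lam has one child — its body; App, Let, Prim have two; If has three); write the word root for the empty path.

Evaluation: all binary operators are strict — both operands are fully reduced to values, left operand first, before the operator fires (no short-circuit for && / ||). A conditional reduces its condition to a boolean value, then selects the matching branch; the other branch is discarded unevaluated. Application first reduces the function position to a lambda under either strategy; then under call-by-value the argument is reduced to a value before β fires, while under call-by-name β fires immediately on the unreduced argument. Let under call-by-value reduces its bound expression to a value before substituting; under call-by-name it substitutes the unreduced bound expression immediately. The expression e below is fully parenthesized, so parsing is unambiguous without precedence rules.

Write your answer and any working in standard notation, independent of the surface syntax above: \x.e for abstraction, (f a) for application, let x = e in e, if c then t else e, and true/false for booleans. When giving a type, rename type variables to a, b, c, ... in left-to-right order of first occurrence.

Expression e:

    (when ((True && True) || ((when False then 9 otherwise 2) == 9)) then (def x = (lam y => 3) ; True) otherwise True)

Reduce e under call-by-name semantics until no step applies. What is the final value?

Answer: true

Working:
step 0: (if ((true && true) || ((if false then 9 else 2) == 9)) then (let x = (\y.3) in true) else true)
step 1: [delta@0.0] (if (true || ((if false then 9 else 2) == 9)) then (let x = (\y.3) in true) else true)
step 2: [if@0.1.0] (if (true || (2 == 9)) then (let x = (\y.3) in true) else true)
step 3: [delta@0.1] (if (true || false) then (let x = (\y.3) in true) else true)
step 4: [delta@0] (if true then (let x = (\y.3) in true) else true)
step 5: [if@root] (let x = (\y.3) in true)
step 6: [let@root] true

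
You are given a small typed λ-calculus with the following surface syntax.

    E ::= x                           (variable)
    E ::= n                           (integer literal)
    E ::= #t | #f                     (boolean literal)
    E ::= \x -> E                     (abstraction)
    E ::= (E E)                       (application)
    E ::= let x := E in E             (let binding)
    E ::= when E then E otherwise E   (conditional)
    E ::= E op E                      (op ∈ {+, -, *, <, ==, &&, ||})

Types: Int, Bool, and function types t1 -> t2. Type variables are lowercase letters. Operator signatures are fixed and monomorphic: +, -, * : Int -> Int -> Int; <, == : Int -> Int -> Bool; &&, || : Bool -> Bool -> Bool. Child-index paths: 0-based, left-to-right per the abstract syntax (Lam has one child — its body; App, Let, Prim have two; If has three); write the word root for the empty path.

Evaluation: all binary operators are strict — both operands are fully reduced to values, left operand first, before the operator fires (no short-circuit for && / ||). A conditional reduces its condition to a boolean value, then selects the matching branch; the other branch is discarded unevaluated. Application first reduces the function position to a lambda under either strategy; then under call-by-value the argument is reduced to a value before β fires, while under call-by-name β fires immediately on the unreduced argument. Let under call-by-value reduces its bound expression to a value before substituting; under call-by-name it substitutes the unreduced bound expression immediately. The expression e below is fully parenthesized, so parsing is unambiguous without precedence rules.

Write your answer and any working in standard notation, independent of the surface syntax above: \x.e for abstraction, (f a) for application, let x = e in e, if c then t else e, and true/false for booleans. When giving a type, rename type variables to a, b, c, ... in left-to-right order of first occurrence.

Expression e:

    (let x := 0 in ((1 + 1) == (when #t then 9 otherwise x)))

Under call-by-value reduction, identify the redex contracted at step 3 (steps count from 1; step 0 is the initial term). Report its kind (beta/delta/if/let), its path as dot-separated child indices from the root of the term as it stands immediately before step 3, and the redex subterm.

Answer: if at 1 : (if true then 9 else 0)

Working:
step 0: (let x = 0 in ((1 + 1) == (if true then 9 else x)))
step 1: [let@root] ((1 + 1) == (if true then 9 else 0))
step 2: [delta@0] (2 == (if true then 9 else 0))
step 3: [if@1] (2 == 9)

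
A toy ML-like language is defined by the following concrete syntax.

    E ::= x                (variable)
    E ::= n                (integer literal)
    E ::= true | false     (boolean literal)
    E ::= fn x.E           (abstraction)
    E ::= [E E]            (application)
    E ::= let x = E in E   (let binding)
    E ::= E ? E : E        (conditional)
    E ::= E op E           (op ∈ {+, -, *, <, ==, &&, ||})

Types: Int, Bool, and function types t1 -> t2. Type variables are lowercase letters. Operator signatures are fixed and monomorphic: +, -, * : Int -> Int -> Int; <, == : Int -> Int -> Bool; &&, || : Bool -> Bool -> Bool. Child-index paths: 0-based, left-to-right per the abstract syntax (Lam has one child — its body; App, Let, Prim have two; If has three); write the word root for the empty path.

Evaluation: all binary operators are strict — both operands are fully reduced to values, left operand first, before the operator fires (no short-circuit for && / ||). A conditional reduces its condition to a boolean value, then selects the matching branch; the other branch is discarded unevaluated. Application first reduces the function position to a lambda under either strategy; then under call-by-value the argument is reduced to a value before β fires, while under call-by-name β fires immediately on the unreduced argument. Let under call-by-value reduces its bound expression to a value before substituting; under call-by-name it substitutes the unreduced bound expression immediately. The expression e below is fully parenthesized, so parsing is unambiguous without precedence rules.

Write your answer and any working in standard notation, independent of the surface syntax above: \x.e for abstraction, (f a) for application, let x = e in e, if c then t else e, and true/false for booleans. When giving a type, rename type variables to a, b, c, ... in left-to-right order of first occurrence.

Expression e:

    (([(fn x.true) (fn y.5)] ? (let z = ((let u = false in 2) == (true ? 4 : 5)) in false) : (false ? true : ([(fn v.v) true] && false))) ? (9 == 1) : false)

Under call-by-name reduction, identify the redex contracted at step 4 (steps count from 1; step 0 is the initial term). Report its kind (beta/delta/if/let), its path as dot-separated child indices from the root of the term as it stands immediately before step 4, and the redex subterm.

Trace:
step 0: (if (if ((\x.true) (\y.5)) then (let z = ((let u = false in 2) == (if true then 4 else 5)) in false) else (if false then true else (((\v.v) true) && false))) then (9 == 1) else false)
step 1: [beta@0.0] (if (if true then (let z = ((let u = false in 2) == (if true then 4 else 5)) in false) else (if false then true else (((\v.v) true) && false))) then (9 == 1) else false)
step 2: [if@0] (if (let z = ((let u = false in 2) == (if true then 4 else 5)) in false) then (9 == 1) else false)
step 3: [let@0] (if false then (9 == 1) else false)
step 4: [if@root] false

Answer: if at root : (if false then (9 == 1) else false)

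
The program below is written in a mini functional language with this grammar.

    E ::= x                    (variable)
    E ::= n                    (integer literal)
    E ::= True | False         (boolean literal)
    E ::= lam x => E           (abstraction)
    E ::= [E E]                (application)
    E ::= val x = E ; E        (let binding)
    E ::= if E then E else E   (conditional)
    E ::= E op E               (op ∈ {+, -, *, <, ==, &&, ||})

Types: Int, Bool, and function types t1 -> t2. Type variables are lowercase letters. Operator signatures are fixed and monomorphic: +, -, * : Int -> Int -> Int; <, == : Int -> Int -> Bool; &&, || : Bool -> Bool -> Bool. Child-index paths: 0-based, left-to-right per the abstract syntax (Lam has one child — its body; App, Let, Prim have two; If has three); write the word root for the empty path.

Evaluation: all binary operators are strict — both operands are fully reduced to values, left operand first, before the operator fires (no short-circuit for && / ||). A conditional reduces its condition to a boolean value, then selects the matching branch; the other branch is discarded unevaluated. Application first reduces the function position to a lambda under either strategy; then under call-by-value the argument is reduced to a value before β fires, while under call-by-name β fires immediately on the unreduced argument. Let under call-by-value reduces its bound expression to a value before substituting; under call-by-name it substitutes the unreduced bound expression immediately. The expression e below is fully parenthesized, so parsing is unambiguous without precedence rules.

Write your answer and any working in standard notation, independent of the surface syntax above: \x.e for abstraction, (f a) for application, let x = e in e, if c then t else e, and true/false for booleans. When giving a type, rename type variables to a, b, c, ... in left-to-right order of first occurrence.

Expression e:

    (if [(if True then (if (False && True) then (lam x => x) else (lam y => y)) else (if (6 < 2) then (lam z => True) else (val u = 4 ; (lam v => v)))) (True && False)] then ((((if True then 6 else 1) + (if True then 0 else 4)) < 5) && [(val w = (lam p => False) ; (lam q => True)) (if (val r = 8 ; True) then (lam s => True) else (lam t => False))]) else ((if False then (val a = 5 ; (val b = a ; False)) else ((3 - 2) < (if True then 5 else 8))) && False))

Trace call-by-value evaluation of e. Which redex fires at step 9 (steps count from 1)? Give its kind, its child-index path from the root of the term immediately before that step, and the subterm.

Answer: if at 0.1 : (if true then 5 else 8)

Working:
step 0: (if ((if true then (if (false && true) then (\x.x) else (\y.y)) else (if (6 < 2) then (\z.true) else (let u = 4 in (\v.v)))) (true && false)) then ((((if true then 6 else 1) + (if true then 0 else 4)) < 5) && ((let w = (\p.false) in (\q.true)) (if (let r = 8 in true) then (\s.true) else (\t.false)))) else ((if false then (let a = 5 in (let b = a in false)) else ((3 - 2) < (if true then 5 else 8))) && false))
step 1: [if@0.0] (if ((if (false && true) then (\x.x) else (\y.y)) (true && false)) then ((((if true then 6 else 1) + (if true then 0 else 4)) < 5) && ((let w = (\p.false) in (\q.true)) (if (let r = 8 in true) then (\s.true) else (\t.false)))) else ((if false then (let a = 5 in (let b = a in false)) else ((3 - 2) < (if true then 5 else 8))) && false))
step 2: [delta@0.0.0] (if ((if false then (\x.x) else (\y.y)) (true && false)) then ((((if true then 6 else 1) + (if true then 0 else 4)) < 5) && ((let w = (\p.false) in (\q.true)) (if (let r = 8 in true) then (\s.true) else (\t.false)))) else ((if false then (let a = 5 in (let b = a in false)) else ((3 - 2) < (if true then 5 else 8))) && false))
step 3: [if@0.0] (if ((\y.y) (true && false)) then ((((if true then 6 else 1) + (if true then 0 else 4)) < 5) && ((let w = (\p.false) in (\q.true)) (if (let r = 8 in true) then (\s.true) else (\t.false)))) else ((if false then (let a = 5 in (let b = a in false)) else ((3 - 2) < (if true then 5 else 8))) && false))
step 4: [delta@0.1] (if ((\y.y) false) then ((((if true then 6 else 1) + (if true then 0 else 4)) < 5) && ((let w = (\p.false) in (\q.true)) (if (let r = 8 in true) then (\s.true) else (\t.false)))) else ((if false then (let a = 5 in (let b = a in false)) else ((3 - 2) < (if true then 5 else 8))) && false))
step 5: [beta@0] (if false then ((((if true then 6 else 1) + (if true then 0 else 4)) < 5) && ((let w = (\p.false) in (\q.true)) (if (let r = 8 in true) then (\s.true) else (\t.false)))) else ((if false then (let a = 5 in (let b = a in false)) else ((3 - 2) < (if true then 5 else 8))) && false))
step 6: [if@root] ((if false then (let a = 5 in (let b = a in false)) else ((3 - 2) < (if true then 5 else 8))) && false)
step 7: [if@0] (((3 - 2) < (if true then 5 else 8)) && false)
step 8: [delta@0.0] ((1 < (if true then 5 else 8)) && false)
step 9: [if@0.1] ((1 < 5) && false)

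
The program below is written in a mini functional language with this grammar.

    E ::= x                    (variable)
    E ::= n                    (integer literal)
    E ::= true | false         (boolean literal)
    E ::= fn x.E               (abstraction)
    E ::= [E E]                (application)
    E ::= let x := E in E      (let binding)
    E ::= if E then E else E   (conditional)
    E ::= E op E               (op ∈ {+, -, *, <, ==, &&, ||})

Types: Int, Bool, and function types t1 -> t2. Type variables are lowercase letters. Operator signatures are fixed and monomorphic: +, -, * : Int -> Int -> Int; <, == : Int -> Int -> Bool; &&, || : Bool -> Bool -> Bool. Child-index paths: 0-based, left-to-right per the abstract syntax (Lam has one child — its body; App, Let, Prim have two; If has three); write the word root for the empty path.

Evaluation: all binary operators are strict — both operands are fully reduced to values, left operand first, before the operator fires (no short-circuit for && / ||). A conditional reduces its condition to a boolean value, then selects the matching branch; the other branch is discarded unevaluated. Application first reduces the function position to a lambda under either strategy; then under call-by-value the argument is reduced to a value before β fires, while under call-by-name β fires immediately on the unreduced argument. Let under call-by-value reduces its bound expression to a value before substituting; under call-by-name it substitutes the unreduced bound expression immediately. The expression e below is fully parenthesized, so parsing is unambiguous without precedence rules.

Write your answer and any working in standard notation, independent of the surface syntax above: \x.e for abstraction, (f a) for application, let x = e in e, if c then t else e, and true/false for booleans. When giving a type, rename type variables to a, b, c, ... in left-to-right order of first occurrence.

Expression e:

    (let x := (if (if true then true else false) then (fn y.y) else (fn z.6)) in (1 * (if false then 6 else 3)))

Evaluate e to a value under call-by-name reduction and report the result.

Working:
step 0: (let x = (if (if true then true else false) then (\y.y) else (\z.6)) in (1 * (if false then 6 else 3)))
step 1: [let@root] (1 * (if false then 6 else 3))
step 2: [if@1] (1 * 3)
step 3: [delta@root] 3

Answer: 3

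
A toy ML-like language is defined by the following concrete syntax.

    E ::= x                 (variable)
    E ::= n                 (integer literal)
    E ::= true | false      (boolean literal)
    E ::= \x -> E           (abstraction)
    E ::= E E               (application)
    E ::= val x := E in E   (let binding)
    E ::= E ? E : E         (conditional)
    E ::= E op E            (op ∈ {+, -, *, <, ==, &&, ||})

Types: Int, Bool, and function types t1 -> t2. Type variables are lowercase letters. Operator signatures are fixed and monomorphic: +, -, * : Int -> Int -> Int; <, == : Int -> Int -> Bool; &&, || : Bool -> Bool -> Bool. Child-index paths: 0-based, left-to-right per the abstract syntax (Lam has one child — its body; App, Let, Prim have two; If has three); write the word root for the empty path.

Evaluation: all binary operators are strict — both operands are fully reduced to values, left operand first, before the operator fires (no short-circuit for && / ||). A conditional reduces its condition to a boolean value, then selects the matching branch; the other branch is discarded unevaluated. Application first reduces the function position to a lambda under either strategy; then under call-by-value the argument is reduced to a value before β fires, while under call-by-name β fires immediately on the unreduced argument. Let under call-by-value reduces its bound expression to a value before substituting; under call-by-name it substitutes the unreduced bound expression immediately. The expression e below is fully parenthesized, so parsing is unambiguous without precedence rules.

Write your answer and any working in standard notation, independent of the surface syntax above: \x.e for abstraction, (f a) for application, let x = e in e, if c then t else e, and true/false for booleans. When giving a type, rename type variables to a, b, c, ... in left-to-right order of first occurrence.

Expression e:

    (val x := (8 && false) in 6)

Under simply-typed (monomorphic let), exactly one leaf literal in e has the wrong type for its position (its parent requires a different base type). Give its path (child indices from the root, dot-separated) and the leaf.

Answer: 0.0 : 8

Derivation:
  unify Int ~ Bool
  FAIL: mismatch Int ~ Bool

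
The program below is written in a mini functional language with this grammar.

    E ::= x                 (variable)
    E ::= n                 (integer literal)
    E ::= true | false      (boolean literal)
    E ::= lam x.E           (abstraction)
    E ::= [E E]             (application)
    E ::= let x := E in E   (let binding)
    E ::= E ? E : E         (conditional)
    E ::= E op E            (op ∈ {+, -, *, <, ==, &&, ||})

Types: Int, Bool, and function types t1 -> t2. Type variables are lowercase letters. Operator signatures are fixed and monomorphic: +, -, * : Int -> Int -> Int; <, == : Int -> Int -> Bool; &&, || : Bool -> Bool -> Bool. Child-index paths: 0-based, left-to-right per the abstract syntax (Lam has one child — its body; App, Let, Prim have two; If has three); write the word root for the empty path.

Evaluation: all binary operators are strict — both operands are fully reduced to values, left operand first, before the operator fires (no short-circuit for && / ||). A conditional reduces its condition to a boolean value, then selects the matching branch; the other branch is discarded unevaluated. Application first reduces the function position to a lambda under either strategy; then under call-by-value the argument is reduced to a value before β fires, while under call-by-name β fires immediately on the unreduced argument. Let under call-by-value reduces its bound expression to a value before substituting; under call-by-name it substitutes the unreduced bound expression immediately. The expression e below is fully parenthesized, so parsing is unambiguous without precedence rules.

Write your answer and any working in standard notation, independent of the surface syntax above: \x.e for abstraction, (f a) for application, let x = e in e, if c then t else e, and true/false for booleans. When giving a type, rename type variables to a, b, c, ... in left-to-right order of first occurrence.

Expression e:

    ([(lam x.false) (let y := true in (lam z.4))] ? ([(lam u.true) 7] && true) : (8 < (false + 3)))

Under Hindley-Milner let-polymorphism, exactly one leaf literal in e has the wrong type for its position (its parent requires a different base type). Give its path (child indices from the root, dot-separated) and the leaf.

Answer: 2.1.0 : false

Derivation:
\x._ : a -> Bool
let y : Bool
\z._ : b -> Int
  unify a -> Bool ~ (b -> Int) -> c
  unify a ~ b -> Int
  unify Bool ~ c
_ _ : Bool
  unify Bool ~ Bool
\u._ : d -> Bool
  unify d -> Bool ~ Int -> e
  unify d ~ Int
  unify Bool ~ e
_ _ : Bool
  unify Bool ~ Bool
  unify Bool ~ Bool
  unify Int ~ Int
  unify Bool ~ Int
  FAIL: mismatch Bool ~ Int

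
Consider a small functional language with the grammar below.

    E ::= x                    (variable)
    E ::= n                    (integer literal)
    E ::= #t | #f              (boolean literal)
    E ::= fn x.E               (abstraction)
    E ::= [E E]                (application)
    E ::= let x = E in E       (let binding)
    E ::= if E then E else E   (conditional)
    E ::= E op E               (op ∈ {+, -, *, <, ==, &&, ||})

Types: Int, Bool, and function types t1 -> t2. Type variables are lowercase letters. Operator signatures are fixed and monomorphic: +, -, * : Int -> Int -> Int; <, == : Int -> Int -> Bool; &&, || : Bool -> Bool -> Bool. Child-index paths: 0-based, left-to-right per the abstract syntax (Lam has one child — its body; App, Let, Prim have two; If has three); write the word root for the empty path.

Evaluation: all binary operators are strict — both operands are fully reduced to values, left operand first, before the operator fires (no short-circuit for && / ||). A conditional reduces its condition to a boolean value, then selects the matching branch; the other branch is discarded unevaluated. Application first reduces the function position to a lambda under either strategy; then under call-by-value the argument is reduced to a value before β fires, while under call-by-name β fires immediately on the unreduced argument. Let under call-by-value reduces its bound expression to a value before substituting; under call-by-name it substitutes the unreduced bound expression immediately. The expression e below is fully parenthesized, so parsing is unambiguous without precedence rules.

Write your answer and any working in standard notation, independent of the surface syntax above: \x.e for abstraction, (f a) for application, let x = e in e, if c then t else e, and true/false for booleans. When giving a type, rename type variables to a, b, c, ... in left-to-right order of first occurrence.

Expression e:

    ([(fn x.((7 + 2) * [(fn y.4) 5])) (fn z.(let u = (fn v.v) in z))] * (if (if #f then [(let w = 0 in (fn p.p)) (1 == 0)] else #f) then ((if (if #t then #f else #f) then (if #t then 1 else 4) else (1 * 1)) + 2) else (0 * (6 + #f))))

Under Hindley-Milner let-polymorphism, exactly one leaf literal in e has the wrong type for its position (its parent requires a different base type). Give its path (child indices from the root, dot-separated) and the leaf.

Answer: 1.2.1.1 : false

Working:
  unify Int ~ Int
  unify Int ~ Int
  unify Int ~ Int
\y._ : b -> Int
  unify b -> Int ~ Int -> c
  unify b ~ Int
  unify Int ~ c
_ _ : Int
  unify Int ~ Int
\x._ : a -> Int
v : e
\v._ : e -> e
let u : forall. e -> e
z : d
\z._ : d -> d
  unify a -> Int ~ (d -> d) -> f
  unify a ~ d -> d
  unify Int ~ f
_ _ : Int
  unify Int ~ Int
  unify Bool ~ Bool
let w : Int
p : g
\p._ : g -> g
  unify Int ~ Int
  unify Int ~ Int
  unify g -> g ~ Bool -> h
  unify g ~ Bool
  unify Bool ~ h
_ _ : Bool
  unify Bool ~ Bool
  unify Bool ~ Bool
  unify Bool ~ Bool
  unify Bool ~ Bool
  unify Bool ~ Bool
  unify Bool ~ Bool
  unify Int ~ Int
  unify Int ~ Int
  unify Int ~ Int
  unify Int ~ Int
  unify Int ~ Int
  unify Int ~ Int
  unify Int ~ Int
  unify Int ~ Int
  unify Bool ~ Int
  FAIL: mismatch Bool ~ Int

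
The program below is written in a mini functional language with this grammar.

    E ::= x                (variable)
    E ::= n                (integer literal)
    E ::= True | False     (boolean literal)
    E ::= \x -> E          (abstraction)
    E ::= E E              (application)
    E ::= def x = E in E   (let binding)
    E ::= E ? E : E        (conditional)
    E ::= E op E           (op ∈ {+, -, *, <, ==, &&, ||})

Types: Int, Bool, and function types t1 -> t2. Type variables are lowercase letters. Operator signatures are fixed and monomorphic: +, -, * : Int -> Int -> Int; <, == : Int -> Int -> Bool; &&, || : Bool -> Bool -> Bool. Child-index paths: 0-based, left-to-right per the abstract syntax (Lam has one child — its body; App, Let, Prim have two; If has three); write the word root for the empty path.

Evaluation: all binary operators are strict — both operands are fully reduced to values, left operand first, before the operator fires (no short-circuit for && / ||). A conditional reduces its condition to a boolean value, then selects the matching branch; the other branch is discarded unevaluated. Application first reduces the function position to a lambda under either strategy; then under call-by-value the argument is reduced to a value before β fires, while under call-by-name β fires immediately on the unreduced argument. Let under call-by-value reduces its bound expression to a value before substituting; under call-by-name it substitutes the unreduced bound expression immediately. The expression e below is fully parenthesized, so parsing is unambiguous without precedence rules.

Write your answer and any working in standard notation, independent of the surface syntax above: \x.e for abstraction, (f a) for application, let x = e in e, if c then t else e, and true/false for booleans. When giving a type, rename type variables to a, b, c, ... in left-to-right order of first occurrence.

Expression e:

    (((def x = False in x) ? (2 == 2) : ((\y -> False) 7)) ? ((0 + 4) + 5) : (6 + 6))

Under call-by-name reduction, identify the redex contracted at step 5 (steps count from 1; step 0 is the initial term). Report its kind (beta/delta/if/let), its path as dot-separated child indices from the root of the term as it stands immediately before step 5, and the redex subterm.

Answer: delta at root : (6 + 6)

Derivation:
step 0: (if (if (let x = false in x) then (2 == 2) else ((\y.false) 7)) then ((0 + 4) + 5) else (6 + 6))
step 1: [let@0.0] (if (if false then (2 == 2) else ((\y.false) 7)) then ((0 + 4) + 5) else (6 + 6))
step 2: [if@0] (if ((\y.false) 7) then ((0 + 4) + 5) else (6 + 6))
step 3: [beta@0] (if false then ((0 + 4) + 5) else (6 + 6))
step 4: [if@root] (6 + 6)
step 5: [delta@root] 12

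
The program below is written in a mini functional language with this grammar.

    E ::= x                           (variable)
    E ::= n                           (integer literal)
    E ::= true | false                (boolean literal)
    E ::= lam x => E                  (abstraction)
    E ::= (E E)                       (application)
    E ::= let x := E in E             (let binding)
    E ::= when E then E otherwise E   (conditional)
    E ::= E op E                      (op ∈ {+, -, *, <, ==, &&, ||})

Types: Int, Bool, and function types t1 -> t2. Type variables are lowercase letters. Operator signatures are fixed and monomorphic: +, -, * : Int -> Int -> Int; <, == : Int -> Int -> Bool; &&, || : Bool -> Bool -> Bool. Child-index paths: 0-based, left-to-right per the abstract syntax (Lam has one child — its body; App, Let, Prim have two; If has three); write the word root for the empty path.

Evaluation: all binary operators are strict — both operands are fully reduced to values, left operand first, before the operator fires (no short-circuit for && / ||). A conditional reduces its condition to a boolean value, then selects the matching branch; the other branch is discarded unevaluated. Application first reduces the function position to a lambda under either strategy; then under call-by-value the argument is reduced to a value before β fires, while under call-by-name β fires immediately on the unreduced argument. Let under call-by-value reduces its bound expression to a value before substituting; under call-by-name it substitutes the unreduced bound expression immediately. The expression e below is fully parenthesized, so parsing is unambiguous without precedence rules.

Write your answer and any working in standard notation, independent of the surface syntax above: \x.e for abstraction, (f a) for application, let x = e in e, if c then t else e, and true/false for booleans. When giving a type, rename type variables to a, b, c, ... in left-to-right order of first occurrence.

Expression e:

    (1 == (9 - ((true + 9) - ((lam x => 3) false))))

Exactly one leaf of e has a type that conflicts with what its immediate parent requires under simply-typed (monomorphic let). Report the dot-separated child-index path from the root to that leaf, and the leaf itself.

Answer: 1.1.0.0 : true

Derivation:
  unify Int ~ Int
  unify Int ~ Int
  unify Bool ~ Int
  FAIL: mismatch Bool ~ Int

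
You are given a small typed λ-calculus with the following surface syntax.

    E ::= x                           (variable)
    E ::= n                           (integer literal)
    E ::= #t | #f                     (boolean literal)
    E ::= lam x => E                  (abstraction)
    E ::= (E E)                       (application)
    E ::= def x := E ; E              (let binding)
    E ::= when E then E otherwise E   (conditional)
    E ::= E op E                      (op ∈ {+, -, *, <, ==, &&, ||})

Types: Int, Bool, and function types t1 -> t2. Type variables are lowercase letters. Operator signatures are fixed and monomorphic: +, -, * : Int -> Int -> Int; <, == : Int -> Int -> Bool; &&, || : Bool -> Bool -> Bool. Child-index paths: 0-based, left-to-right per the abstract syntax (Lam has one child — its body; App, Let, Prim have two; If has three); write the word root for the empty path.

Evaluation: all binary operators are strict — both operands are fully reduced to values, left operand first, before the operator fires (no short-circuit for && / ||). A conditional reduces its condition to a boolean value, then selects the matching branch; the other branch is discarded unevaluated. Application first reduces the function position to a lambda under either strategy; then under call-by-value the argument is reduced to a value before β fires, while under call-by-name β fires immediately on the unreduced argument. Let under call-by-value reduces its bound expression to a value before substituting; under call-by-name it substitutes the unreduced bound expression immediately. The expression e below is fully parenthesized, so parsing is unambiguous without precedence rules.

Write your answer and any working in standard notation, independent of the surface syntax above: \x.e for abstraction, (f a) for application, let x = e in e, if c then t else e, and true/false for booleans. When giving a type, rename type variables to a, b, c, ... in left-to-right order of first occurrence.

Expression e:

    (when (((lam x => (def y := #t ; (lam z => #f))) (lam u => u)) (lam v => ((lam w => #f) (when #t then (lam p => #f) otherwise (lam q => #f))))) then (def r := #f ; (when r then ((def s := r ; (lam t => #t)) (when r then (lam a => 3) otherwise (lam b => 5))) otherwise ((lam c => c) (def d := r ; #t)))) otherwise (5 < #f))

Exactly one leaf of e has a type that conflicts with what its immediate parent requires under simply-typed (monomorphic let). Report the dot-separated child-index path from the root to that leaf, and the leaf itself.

Answer: 2.1 : false

Working:
let y : Bool
\z._ : b -> Bool
\x._ : a -> b -> Bool
u : c
\u._ : c -> c
  unify a -> b -> Bool ~ (c -> c) -> d
  unify a ~ c -> c
  unify b -> Bool ~ d
_ _ : b -> Bool
\w._ : f -> Bool
  unify Bool ~ Bool
\p._ : g -> Bool
\q._ : h -> Bool
  unify g -> Bool ~ h -> Bool
  unify g ~ h
  unify Bool ~ Bool
  unify f -> Bool ~ (h -> Bool) -> i
  unify f ~ h -> Bool
  unify Bool ~ i
_ _ : Bool
\v._ : e -> Bool
  unify b -> Bool ~ (e -> Bool) -> j
  unify b ~ e -> Bool
  unify Bool ~ j
_ _ : Bool
  unify Bool ~ Bool
let r : Bool
r : Bool
  unify Bool ~ Bool
r : Bool
let s : Bool
\t._ : k -> Bool
r : Bool
  unify Bool ~ Bool
\a._ : l -> Int
\b._ : m -> Int
  unify l -> Int ~ m -> Int
  unify l ~ m
  unify Int ~ Int
  unify k -> Bool ~ (m -> Int) -> n
  unify k ~ m -> Int
  unify Bool ~ n
_ _ : Bool
c : o
\c._ : o -> o
r : Bool
let d : Bool
  unify o -> o ~ Bool -> p
  unify o ~ Bool
  unify Bool ~ p
_ _ : Bool
  unify Bool ~ Bool
  unify Int ~ Int
  unify Bool ~ Int
  FAIL: mismatch Bool ~ Int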